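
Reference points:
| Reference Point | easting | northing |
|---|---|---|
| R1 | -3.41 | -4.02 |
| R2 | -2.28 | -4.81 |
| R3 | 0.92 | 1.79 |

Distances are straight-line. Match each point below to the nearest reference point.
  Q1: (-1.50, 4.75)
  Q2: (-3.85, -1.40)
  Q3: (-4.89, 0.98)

Q1→R3; Q2→R1; Q3→R1

Q1 at (-1.50, 4.75):
  R1: 8.98
  R2: 9.59
  R3: 3.82
  → nearest: R3 (3.82)
Q2 at (-3.85, -1.40):
  R1: 2.66
  R2: 3.75
  R3: 5.74
  → nearest: R1 (2.66)
Q3 at (-4.89, 0.98):
  R1: 5.21
  R2: 6.35
  R3: 5.87
  → nearest: R1 (5.21)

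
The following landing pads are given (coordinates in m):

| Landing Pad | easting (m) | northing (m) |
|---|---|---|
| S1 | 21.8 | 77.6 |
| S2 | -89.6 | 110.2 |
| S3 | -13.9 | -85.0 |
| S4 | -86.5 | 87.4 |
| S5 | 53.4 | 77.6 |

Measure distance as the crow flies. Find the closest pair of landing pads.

S2 and S4

Pairwise distances:
S1–S2: 116.1 m
S1–S3: 166.5 m
S1–S4: 108.7 m
S1–S5: 31.6 m
S2–S3: 209.4 m
S2–S4: 23.0 m
S2–S5: 146.7 m
S3–S4: 187.1 m
S3–S5: 176.0 m
S4–S5: 140.2 m
Closest pair: S2–S4 at 23.0 m.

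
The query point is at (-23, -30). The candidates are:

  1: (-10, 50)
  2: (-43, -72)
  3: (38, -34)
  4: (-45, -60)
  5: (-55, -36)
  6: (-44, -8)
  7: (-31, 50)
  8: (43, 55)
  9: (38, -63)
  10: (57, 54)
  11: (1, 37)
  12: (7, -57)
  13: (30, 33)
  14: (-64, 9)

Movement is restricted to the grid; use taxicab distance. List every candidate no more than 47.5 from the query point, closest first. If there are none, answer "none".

Distances from (-23, -30):
1: |13| + |80| = 13 + 80 = 93
2: |-20| + |-42| = 20 + 42 = 62
3: |61| + |-4| = 61 + 4 = 65
4: |-22| + |-30| = 22 + 30 = 52
5: |-32| + |-6| = 32 + 6 = 38
6: |-21| + |22| = 21 + 22 = 43
7: |-8| + |80| = 8 + 80 = 88
8: |66| + |85| = 66 + 85 = 151
9: |61| + |-33| = 61 + 33 = 94
10: |80| + |84| = 80 + 84 = 164
11: |24| + |67| = 24 + 67 = 91
12: |30| + |-27| = 30 + 27 = 57
13: |53| + |63| = 53 + 63 = 116
14: |-41| + |39| = 41 + 39 = 80
Threshold 47.5: 5 (38), 6 (43) are within range.

5, 6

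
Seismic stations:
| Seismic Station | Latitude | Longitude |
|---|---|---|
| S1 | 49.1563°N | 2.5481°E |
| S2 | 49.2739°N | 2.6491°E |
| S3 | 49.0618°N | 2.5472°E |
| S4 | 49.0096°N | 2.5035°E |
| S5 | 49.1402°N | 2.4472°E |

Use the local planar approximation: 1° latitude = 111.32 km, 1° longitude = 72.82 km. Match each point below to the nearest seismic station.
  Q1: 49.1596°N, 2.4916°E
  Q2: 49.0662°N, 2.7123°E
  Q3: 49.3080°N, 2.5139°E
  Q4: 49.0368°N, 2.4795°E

Q1 at 49.1596°N, 2.4916°E:
  S1: 4.1307 km
  S2: 17.1300 km
  S3: 11.6156 km
  S4: 16.7205 km
  S5: 3.8881 km
  → nearest: S5 (3.8881 km)
Q2 at 49.0662°N, 2.7123°E:
  S1: 15.6067 km
  S2: 23.5747 km
  S3: 12.0326 km
  S4: 16.4586 km
  S5: 20.9887 km
  → nearest: S3 (12.0326 km)
Q3 at 49.3080°N, 2.5139°E:
  S1: 17.0699 km
  S2: 10.5517 km
  S3: 27.5140 km
  S4: 33.2265 km
  S5: 19.3006 km
  → nearest: S2 (10.5517 km)
Q4 at 49.0368°N, 2.4795°E:
  S1: 14.2098 km
  S2: 29.1405 km
  S3: 5.6612 km
  S4: 3.4961 km
  S5: 11.7483 km
  → nearest: S4 (3.4961 km)

Q1→S5; Q2→S3; Q3→S2; Q4→S4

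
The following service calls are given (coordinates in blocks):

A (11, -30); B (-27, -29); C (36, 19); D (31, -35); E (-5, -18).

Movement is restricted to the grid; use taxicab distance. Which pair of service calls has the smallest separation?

A and D

Pairwise distances:
A–D: |20| + |-5| = 20 + 5 = 25 blocks
A–E: |-16| + |12| = 16 + 12 = 28 blocks
B–E: |22| + |11| = 22 + 11 = 33 blocks
A–B: |-38| + |1| = 38 + 1 = 39 blocks
D–E: |-36| + |17| = 36 + 17 = 53 blocks
C–D: |-5| + |-54| = 5 + 54 = 59 blocks
B–D: |58| + |-6| = 58 + 6 = 64 blocks
A–C: |25| + |49| = 25 + 49 = 74 blocks
C–E: |-41| + |-37| = 41 + 37 = 78 blocks
B–C: |63| + |48| = 63 + 48 = 111 blocks
Closest pair: A–D at 25 blocks.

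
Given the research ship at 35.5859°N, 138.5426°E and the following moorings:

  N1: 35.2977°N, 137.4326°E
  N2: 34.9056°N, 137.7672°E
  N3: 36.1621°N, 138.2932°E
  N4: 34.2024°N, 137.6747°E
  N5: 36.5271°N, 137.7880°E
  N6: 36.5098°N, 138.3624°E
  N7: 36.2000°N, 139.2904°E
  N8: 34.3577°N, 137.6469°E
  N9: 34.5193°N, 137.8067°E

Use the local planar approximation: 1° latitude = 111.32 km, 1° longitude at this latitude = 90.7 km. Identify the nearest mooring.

Distances from 35.5859°N, 138.5426°E:
N1: 105.6652 km
N2: 103.3505 km
N3: 68.0144 km
N4: 172.9626 km
N5: 125.1479 km
N6: 104.1391 km
N7: 96.2995 km
N8: 159.0383 km
N9: 136.2086 km
Minimum: N3 at 68.0144 km.

N3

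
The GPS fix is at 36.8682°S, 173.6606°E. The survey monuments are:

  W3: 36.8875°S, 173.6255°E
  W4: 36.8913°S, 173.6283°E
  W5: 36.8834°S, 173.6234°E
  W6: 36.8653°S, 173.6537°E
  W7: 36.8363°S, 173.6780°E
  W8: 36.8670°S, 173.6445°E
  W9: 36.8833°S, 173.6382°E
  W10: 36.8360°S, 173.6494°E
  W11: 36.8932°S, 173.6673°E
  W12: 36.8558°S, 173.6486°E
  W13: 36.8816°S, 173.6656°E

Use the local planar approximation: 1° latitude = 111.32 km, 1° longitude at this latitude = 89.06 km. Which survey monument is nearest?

Distances from 36.8682°S, 173.6606°E:
W3: √((-0.0193·111.32)² + (-0.0351·89.06)²) = √(4.615949 + 9.771914) = 3.7931 km
W4: √((-0.0231·111.32)² + (-0.0323·89.06)²) = √(6.612571 + 8.275046) = 3.8584 km
W5: √((-0.0152·111.32)² + (-0.0372·89.06)²) = √(2.863081 + 10.976181) = 3.7201 km
W6: √((0.0029·111.32)² + (-0.0069·89.06)²) = √(0.104218 + 0.377627) = 0.6942 km
W7: √((0.0319·111.32)² + (0.0174·89.06)²) = √(12.610368 + 2.401397) = 3.8745 km
W8: √((0.0012·111.32)² + (-0.0161·89.06)²) = √(0.017845 + 2.055972) = 1.4401 km
W9: √((-0.0151·111.32)² + (-0.0224·89.06)²) = √(2.825532 + 3.979802) = 2.6087 km
W10: √((0.0322·111.32)² + (-0.0112·89.06)²) = √(12.848669 + 0.994950) = 3.7207 km
W11: √((-0.0250·111.32)² + (0.0067·89.06)²) = √(7.745089 + 0.356053) = 2.8463 km
W12: √((0.0124·111.32)² + (-0.0120·89.06)²) = √(1.905416 + 1.142162) = 1.7457 km
W13: √((-0.0134·111.32)² + (0.0050·89.06)²) = √(2.225133 + 0.198292) = 1.5567 km
Minimum: W6 at 0.6942 km.

W6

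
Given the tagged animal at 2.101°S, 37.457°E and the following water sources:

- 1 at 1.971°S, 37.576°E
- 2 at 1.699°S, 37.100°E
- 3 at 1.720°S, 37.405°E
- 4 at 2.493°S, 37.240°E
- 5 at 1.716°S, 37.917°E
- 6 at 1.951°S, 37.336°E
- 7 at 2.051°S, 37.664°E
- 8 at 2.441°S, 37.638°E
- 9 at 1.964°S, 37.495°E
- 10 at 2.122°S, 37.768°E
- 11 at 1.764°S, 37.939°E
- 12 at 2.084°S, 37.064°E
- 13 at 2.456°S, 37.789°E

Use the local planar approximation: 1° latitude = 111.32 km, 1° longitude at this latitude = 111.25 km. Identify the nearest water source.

Distances from 2.101°S, 37.457°E:
1: √((0.130·111.32)² + (0.119·111.25)²) = √(209.42721 + 175.26450) = 19.614 km
2: √((0.402·111.32)² + (-0.357·111.25)²) = √(2002.61978 + 1577.38051) = 59.833 km
3: √((0.381·111.32)² + (-0.052·111.25)²) = √(1798.85578 + 33.46622) = 42.806 km
4: √((-0.392·111.32)² + (-0.217·111.25)²) = √(1904.22617 + 582.79995) = 49.870 km
5: √((0.385·111.32)² + (0.460·111.25)²) = √(1836.82531 + 2618.88063) = 66.751 km
6: √((0.150·111.32)² + (-0.121·111.25)²) = √(278.82320 + 181.20525) = 21.448 km
7: √((0.050·111.32)² + (0.207·111.25)²) = √(30.98036 + 530.32333) = 23.692 km
8: √((-0.340·111.32)² + (0.181·111.25)²) = √(1432.53166 + 405.46856) = 42.872 km
9: √((0.137·111.32)² + (0.038·111.25)²) = √(232.58812 + 17.87176) = 15.826 km
10: √((-0.021·111.32)² + (0.311·111.25)²) = √(5.46493 + 1197.07350) = 34.678 km
11: √((0.337·111.32)² + (0.482·111.25)²) = √(1407.36322 + 2875.37251) = 65.443 km
12: √((0.017·111.32)² + (-0.393·111.25)²) = √(3.58133 + 1911.54770) = 43.762 km
13: √((-0.355·111.32)² + (0.332·111.25)²) = √(1561.71975 + 1364.19423) = 54.092 km
Minimum: 9 at 15.826 km.

9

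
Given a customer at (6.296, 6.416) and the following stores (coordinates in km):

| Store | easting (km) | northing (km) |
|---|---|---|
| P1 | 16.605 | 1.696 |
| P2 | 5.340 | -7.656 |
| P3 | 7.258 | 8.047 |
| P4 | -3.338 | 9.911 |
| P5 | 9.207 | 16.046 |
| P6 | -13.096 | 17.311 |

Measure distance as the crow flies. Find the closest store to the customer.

P3

Distances from (6.296, 6.416):
P1: √((10.309)² + (-4.720)²) = √(106.27548 + 22.27840) = 11.338 km
P2: √((-0.956)² + (-14.072)²) = √(0.91394 + 198.02118) = 14.104 km
P3: √((0.962)² + (1.631)²) = √(0.92544 + 2.66016) = 1.894 km
P4: √((-9.634)² + (3.495)²) = √(92.81396 + 12.21502) = 10.248 km
P5: √((2.911)² + (9.630)²) = √(8.47392 + 92.73690) = 10.060 km
P6: √((-19.392)² + (10.895)²) = √(376.04966 + 118.70102) = 22.243 km
Minimum: P3 at 1.894 km.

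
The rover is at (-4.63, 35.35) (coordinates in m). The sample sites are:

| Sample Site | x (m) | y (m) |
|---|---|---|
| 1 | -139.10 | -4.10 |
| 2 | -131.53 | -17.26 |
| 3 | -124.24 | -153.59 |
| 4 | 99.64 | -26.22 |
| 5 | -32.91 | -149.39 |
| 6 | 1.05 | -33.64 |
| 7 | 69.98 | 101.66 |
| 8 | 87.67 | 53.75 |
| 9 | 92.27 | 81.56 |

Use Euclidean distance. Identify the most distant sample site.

3

Distances from (-4.63, 35.35):
1: 140.14 m
2: 137.37 m
3: 223.62 m
4: 121.09 m
5: 186.89 m
6: 69.22 m
7: 99.82 m
8: 94.12 m
9: 107.35 m
Maximum: 3 at 223.62 m.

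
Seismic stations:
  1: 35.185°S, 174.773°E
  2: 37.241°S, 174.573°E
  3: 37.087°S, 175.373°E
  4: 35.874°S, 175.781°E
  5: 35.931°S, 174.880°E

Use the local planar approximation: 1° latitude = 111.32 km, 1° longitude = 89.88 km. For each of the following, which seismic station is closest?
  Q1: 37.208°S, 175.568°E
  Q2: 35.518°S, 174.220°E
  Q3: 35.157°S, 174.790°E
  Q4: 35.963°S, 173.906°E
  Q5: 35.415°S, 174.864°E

Q1→3; Q2→1; Q3→1; Q4→5; Q5→1

Q1 at 37.208°S, 175.568°E:
  1: √((2.023·111.32)² + (-0.795·89.88)²) = √(50715.20214 + 5105.75986) = 236.265 km
  2: √((-0.033·111.32)² + (-0.995·89.88)²) = √(13.49504 + 7997.83222) = 89.506 km
  3: √((0.121·111.32)² + (-0.195·89.88)²) = √(181.43336 + 307.18171) = 22.105 km
  4: √((1.334·111.32)² + (0.213·89.88)²) = √(22052.51136 + 366.50958) = 149.730 km
  5: √((1.277·111.32)² + (-0.688·89.88)²) = √(20208.22598 + 3823.86899) = 155.023 km
  → nearest: 3 (22.105 km)
Q2 at 35.518°S, 174.220°E:
  1: √((0.333·111.32)² + (0.553·89.88)²) = √(1374.15228 + 2470.45183) = 62.005 km
  2: √((-1.723·111.32)² + (0.353·89.88)²) = √(36788.91252 + 1006.64314) = 194.411 km
  3: √((-1.569·111.32)² + (1.153·89.88)²) = √(30506.49287 + 10739.51681) = 203.091 km
  4: √((-0.356·111.32)² + (1.561·89.88)²) = √(1570.53056 + 19684.84202) = 145.792 km
  5: √((-0.413·111.32)² + (0.660·89.88)²) = √(2113.71534 + 3518.95731) = 75.051 km
  → nearest: 1 (62.005 km)
Q3 at 35.157°S, 174.790°E:
  1: √((-0.028·111.32)² + (-0.017·89.88)²) = √(9.71544 + 2.33466) = 3.471 km
  2: √((-2.084·111.32)² + (-0.217·89.88)²) = √(53819.76840 + 380.40446) = 232.809 km
  3: √((-1.930·111.32)² + (0.583·89.88)²) = √(46159.49123 + 2745.76419) = 221.145 km
  4: √((-0.717·111.32)² + (0.991·89.88)²) = √(6370.66409 + 7933.65729) = 119.601 km
  5: √((-0.774·111.32)² + (0.090·89.88)²) = √(7423.83510 + 65.43516) = 86.541 km
  → nearest: 1 (3.471 km)
Q4 at 35.963°S, 173.906°E:
  1: √((0.778·111.32)² + (0.867·89.88)²) = √(7500.76552 + 6072.45524) = 116.504 km
  2: √((-1.278·111.32)² + (0.667·89.88)²) = √(20239.88791 + 3593.99770) = 154.382 km
  3: √((-1.124·111.32)² + (1.467·89.88)²) = √(15655.93530 + 17385.46677) = 181.773 km
  4: √((0.089·111.32)² + (1.875·89.88)²) = √(98.15816 + 28400.67562) = 168.816 km
  5: √((0.032·111.32)² + (0.974·89.88)²) = √(12.68955 + 7663.79786) = 87.616 km
  → nearest: 5 (87.616 km)
Q5 at 35.415°S, 174.864°E:
  1: √((0.230·111.32)² + (-0.091·89.88)²) = √(655.54433 + 66.89735) = 26.878 km
  2: √((-1.826·111.32)² + (-0.291·89.88)²) = √(41318.82299 + 684.08821) = 204.946 km
  3: √((-1.672·111.32)² + (0.509·89.88)²) = √(34643.27502 + 2092.96368) = 191.667 km
  4: √((-0.459·111.32)² + (0.917·89.88)²) = √(2610.78895 + 6793.04981) = 96.973 km
  5: √((-0.516·111.32)² + (0.016·89.88)²) = √(3299.48227 + 2.06807) = 57.459 km
  → nearest: 1 (26.878 km)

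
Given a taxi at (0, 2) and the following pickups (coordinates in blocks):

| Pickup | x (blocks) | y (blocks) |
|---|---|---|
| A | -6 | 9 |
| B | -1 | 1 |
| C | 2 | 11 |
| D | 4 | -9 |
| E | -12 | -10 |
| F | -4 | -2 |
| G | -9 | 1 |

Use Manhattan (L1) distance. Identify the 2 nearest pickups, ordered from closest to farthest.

Distances from (0, 2):
A: 13 blocks
B: 2 blocks
C: 11 blocks
D: 15 blocks
E: 24 blocks
F: 8 blocks
G: 10 blocks
Sorted: B (2 blocks) < F (8 blocks) < G (10 blocks) < C (11 blocks) < …

B, F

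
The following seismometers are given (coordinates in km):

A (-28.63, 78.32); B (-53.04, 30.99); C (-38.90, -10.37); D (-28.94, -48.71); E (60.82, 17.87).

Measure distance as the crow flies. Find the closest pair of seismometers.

C and D

Pairwise distances:
A–B: 53.25 km
A–C: 89.28 km
A–D: 127.03 km
A–E: 107.96 km
B–C: 43.71 km
B–D: 83.26 km
B–E: 114.61 km
C–D: 39.61 km
C–E: 103.64 km
D–E: 111.76 km
Closest pair: C–D at 39.61 km.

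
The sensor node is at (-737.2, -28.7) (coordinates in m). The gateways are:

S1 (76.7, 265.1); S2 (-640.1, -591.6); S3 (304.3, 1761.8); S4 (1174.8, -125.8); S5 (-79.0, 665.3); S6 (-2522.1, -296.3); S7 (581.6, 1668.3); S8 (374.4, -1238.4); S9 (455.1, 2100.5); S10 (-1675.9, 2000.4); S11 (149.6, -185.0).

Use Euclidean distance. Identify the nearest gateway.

S2

Distances from (-737.2, -28.7):
S1: √((813.9)² + (293.8)²) = √(662433.210 + 86318.440) = 865.3 m
S2: √((97.1)² + (-562.9)²) = √(9428.410 + 316856.410) = 571.2 m
S3: √((1041.5)² + (1790.5)²) = √(1084722.250 + 3205890.250) = 2071.4 m
S4: √((1912.0)² + (-97.1)²) = √(3655744.000 + 9428.410) = 1914.5 m
S5: √((658.2)² + (694.0)²) = √(433227.240 + 481636.000) = 956.5 m
S6: √((-1784.9)² + (-267.6)²) = √(3185868.010 + 71609.760) = 1804.8 m
S7: √((1318.8)² + (1697.0)²) = √(1739233.440 + 2879809.000) = 2149.2 m
S8: √((1111.6)² + (-1209.7)²) = √(1235654.560 + 1463374.090) = 1642.9 m
S9: √((1192.3)² + (2129.2)²) = √(1421579.290 + 4533492.640) = 2440.3 m
S10: √((-938.7)² + (2029.1)²) = √(881157.690 + 4117246.810) = 2235.7 m
S11: √((886.8)² + (-156.3)²) = √(786414.240 + 24429.690) = 900.5 m
Minimum: S2 at 571.2 m.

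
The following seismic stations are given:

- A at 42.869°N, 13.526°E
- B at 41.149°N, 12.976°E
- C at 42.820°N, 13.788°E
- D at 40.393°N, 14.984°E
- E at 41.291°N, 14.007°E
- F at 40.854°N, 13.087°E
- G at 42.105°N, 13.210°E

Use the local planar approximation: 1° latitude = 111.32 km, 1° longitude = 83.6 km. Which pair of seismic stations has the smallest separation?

A and C

Pairwise distances:
A–B: √((-1.720·111.32)² + (-0.550·83.6)²) = √(36660.91408 + 2114.16040) = 196.914 km
A–C: √((-0.049·111.32)² + (0.262·83.6)²) = √(29.75353 + 479.75017) = 22.572 km
A–D: √((-2.476·111.32)² + (1.458·83.6)²) = √(75970.97079 + 14856.87957) = 301.377 km
A–E: √((-1.578·111.32)² + (0.481·83.6)²) = √(30857.47552 + 1616.97277) = 180.207 km
A–F: √((-2.015·111.32)² + (-0.439·83.6)²) = √(50314.88638 + 1346.91936) = 227.292 km
A–G: √((-0.764·111.32)² + (-0.316·83.6)²) = √(7233.24395 + 697.88959) = 89.057 km
B–C: √((1.671·111.32)² + (0.812·83.6)²) = √(34601.84809 + 4608.12884) = 198.015 km
B–D: √((-0.756·111.32)² + (2.008·83.6)²) = √(7082.55550 + 28179.93401) = 187.783 km
B–E: √((0.142·111.32)² + (1.031·83.6)²) = √(249.87516 + 7428.99191) = 87.629 km
B–F: √((-0.295·111.32)² + (0.111·83.6)²) = √(1078.42619 + 86.11098) = 34.125 km
B–G: √((0.956·111.32)² + (0.234·83.6)²) = √(11325.62506 + 382.68749) = 108.205 km
C–D: √((-2.427·111.32)² + (1.196·83.6)²) = √(72993.79575 + 9997.12021) = 288.081 km
C–E: √((-1.529·111.32)² + (0.219·83.6)²) = √(28970.85858 + 335.19751) = 171.190 km
C–F: √((-1.966·111.32)² + (-0.701·83.6)²) = √(47897.56355 + 3434.38193) = 226.566 km
C–G: √((-0.715·111.32)² + (-0.578·83.6)²) = √(6335.17300 + 2334.89971) = 93.113 km
D–E: √((0.898·111.32)² + (-0.977·83.6)²) = √(9993.07320 + 6671.16500) = 129.090 km
D–F: √((0.461·111.32)² + (-1.897·83.6)²) = √(2633.59049 + 25150.53436) = 166.686 km
D–G: √((1.712·111.32)² + (-1.774·83.6)²) = √(36320.67541 + 21994.78828) = 241.486 km
E–F: √((-0.437·111.32)² + (-0.920·83.6)²) = √(2366.51504 + 5915.45574) = 91.005 km
E–G: √((0.814·111.32)² + (-0.797·83.6)²) = √(8210.98399 + 4439.45029) = 112.474 km
F–G: √((1.251·111.32)² + (0.123·83.6)²) = √(19393.71525 + 105.73598) = 139.640 km
Closest pair: A–C at 22.572 km.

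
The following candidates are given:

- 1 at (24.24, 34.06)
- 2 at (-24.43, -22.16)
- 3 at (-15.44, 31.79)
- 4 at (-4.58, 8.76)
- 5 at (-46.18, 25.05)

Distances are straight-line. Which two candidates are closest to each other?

Pairwise distances:
3–4: 25.46
3–5: 31.47
2–4: 36.74
1–4: 38.35
1–3: 39.74
4–5: 44.68
2–5: 51.98
2–3: 54.69
1–5: 70.99
1–2: 74.36
Closest pair: 3–4 at 25.46.

3 and 4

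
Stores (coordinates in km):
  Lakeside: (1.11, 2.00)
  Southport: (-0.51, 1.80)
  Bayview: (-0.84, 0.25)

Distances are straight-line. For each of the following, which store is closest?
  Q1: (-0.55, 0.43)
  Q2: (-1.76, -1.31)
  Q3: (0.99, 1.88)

Q1→Bayview; Q2→Bayview; Q3→Lakeside

Q1 at (-0.55, 0.43):
  Lakeside: √((1.66)² + (1.57)²) = √(2.7556 + 2.4649) = 2.28 km
  Southport: √((0.04)² + (1.37)²) = √(0.0016 + 1.8769) = 1.37 km
  Bayview: √((-0.29)² + (-0.18)²) = √(0.0841 + 0.0324) = 0.34 km
  → nearest: Bayview (0.34 km)
Q2 at (-1.76, -1.31):
  Lakeside: √((2.87)² + (3.31)²) = √(8.2369 + 10.9561) = 4.38 km
  Southport: √((1.25)² + (3.11)²) = √(1.5625 + 9.6721) = 3.35 km
  Bayview: √((0.92)² + (1.56)²) = √(0.8464 + 2.4336) = 1.81 km
  → nearest: Bayview (1.81 km)
Q3 at (0.99, 1.88):
  Lakeside: √((0.12)² + (0.12)²) = √(0.0144 + 0.0144) = 0.17 km
  Southport: √((-1.50)² + (-0.08)²) = √(2.2500 + 0.0064) = 1.50 km
  Bayview: √((-1.83)² + (-1.63)²) = √(3.3489 + 2.6569) = 2.45 km
  → nearest: Lakeside (0.17 km)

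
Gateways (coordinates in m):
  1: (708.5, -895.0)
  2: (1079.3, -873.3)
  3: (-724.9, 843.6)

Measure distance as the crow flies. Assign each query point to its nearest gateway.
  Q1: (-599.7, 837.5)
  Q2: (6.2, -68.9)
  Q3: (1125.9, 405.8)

Q1→3; Q2→1; Q3→2

Q1 at (-599.7, 837.5):
  1: 2170.9 m
  2: 2397.1 m
  3: 125.3 m
  → nearest: 3 (125.3 m)
Q2 at (6.2, -68.9):
  1: 1084.3 m
  2: 1341.1 m
  3: 1169.3 m
  → nearest: 1 (1084.3 m)
Q3 at (1125.9, 405.8):
  1: 1366.1 m
  2: 1279.9 m
  3: 1901.9 m
  → nearest: 2 (1279.9 m)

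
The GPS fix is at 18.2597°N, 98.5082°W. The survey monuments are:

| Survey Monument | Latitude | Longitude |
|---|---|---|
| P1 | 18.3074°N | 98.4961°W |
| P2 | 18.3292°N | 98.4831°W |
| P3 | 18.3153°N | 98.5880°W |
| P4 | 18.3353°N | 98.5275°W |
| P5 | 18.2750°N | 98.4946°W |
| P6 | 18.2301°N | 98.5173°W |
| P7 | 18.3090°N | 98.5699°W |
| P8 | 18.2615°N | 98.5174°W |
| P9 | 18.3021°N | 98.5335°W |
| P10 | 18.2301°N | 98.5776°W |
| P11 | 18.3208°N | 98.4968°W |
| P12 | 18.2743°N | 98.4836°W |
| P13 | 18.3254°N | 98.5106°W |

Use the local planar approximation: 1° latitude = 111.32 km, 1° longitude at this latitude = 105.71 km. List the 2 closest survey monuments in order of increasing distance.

P8, P5

Distances from 18.2597°N, 98.5082°W:
P1: 5.4618 km
P2: 8.1791 km
P3: 10.4627 km
P4: 8.6596 km
P5: 2.2288 km
P6: 3.4326 km
P7: 8.5241 km
P8: 0.9930 km
P9: 5.4250 km
P10: 8.0423 km
P11: 6.9076 km
P12: 3.0666 km
P13: 7.3181 km
Sorted: P8 (0.9930 km) < P5 (2.2288 km) < P12 (3.0666 km) < P6 (3.4326 km) < …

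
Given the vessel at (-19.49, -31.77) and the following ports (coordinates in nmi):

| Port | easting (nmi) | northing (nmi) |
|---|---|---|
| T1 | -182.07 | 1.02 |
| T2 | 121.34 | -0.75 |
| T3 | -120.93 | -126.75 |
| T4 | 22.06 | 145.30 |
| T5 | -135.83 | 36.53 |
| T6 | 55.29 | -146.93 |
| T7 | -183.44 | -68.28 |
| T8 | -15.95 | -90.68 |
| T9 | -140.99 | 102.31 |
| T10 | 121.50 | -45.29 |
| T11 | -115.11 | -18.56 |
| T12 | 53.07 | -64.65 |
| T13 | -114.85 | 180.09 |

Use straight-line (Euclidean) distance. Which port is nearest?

Distances from (-19.49, -31.77):
T1: √((-162.58)² + (32.79)²) = √(26432.2564 + 1075.1841) = 165.85 nmi
T2: √((140.83)² + (31.02)²) = √(19833.0889 + 962.2404) = 144.21 nmi
T3: √((-101.44)² + (-94.98)²) = √(10290.0736 + 9021.2004) = 138.97 nmi
T4: √((41.55)² + (177.07)²) = √(1726.4025 + 31353.7849) = 181.88 nmi
T5: √((-116.34)² + (68.30)²) = √(13534.9956 + 4664.8900) = 134.91 nmi
T6: √((74.78)² + (-115.16)²) = √(5592.0484 + 13261.8256) = 137.31 nmi
T7: √((-163.95)² + (-36.51)²) = √(26879.6025 + 1332.9801) = 167.97 nmi
T8: √((3.54)² + (-58.91)²) = √(12.5316 + 3470.3881) = 59.02 nmi
T9: √((-121.50)² + (134.08)²) = √(14762.2500 + 17977.4464) = 180.94 nmi
T10: √((140.99)² + (-13.52)²) = √(19878.1801 + 182.7904) = 141.64 nmi
T11: √((-95.62)² + (13.21)²) = √(9143.1844 + 174.5041) = 96.53 nmi
T12: √((72.56)² + (-32.88)²) = √(5264.9536 + 1081.0944) = 79.66 nmi
T13: √((-95.36)² + (211.86)²) = √(9093.5296 + 44884.6596) = 232.33 nmi
Minimum: T8 at 59.02 nmi.

T8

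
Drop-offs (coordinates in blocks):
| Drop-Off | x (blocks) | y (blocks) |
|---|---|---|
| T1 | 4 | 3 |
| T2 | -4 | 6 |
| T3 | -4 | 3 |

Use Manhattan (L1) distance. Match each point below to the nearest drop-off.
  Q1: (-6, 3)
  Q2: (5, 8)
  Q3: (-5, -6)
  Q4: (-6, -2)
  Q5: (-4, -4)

Q1→T3; Q2→T1; Q3→T3; Q4→T3; Q5→T3

Q1 at (-6, 3):
  T1: 10 blocks
  T2: 5 blocks
  T3: 2 blocks
  → nearest: T3 (2 blocks)
Q2 at (5, 8):
  T1: 6 blocks
  T2: 11 blocks
  T3: 14 blocks
  → nearest: T1 (6 blocks)
Q3 at (-5, -6):
  T1: 18 blocks
  T2: 13 blocks
  T3: 10 blocks
  → nearest: T3 (10 blocks)
Q4 at (-6, -2):
  T1: 15 blocks
  T2: 10 blocks
  T3: 7 blocks
  → nearest: T3 (7 blocks)
Q5 at (-4, -4):
  T1: 15 blocks
  T2: 10 blocks
  T3: 7 blocks
  → nearest: T3 (7 blocks)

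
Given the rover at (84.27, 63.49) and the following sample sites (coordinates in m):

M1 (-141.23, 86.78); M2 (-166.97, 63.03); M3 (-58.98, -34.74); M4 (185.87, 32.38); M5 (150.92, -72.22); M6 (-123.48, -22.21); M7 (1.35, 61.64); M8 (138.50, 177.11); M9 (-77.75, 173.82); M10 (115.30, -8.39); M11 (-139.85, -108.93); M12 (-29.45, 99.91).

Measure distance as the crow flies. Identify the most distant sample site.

M11

Distances from (84.27, 63.49):
M1: √((-225.50)² + (23.29)²) = √(50850.2500 + 542.4241) = 226.70 m
M2: √((-251.24)² + (-0.46)²) = √(63121.5376 + 0.2116) = 251.24 m
M3: √((-143.25)² + (-98.23)²) = √(20520.5625 + 9649.1329) = 173.69 m
M4: √((101.60)² + (-31.11)²) = √(10322.5600 + 967.8321) = 106.26 m
M5: √((66.65)² + (-135.71)²) = √(4442.2225 + 18417.2041) = 151.19 m
M6: √((-207.75)² + (-85.70)²) = √(43160.0625 + 7344.4900) = 224.73 m
M7: √((-82.92)² + (-1.85)²) = √(6875.7264 + 3.4225) = 82.94 m
M8: √((54.23)² + (113.62)²) = √(2940.8929 + 12909.5044) = 125.90 m
M9: √((-162.02)² + (110.33)²) = √(26250.4804 + 12172.7089) = 196.02 m
M10: √((31.03)² + (-71.88)²) = √(962.8609 + 5166.7344) = 78.29 m
M11: √((-224.12)² + (-172.42)²) = √(50229.7744 + 29728.6564) = 282.77 m
M12: √((-113.72)² + (36.42)²) = √(12932.2384 + 1326.4164) = 119.41 m
Maximum: M11 at 282.77 m.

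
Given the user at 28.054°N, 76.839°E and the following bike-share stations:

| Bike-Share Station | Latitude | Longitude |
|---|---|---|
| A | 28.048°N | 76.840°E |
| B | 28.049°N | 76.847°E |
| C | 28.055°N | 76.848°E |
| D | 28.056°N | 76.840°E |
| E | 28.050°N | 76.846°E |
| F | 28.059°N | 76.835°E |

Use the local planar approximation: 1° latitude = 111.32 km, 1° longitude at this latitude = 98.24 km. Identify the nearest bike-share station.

D

Distances from 28.054°N, 76.839°E:
A: √((-0.006·111.32)² + (0.001·98.24)²) = √(0.44612 + 0.00965) = 0.675 km
B: √((-0.005·111.32)² + (0.008·98.24)²) = √(0.30980 + 0.61767) = 0.963 km
C: √((0.001·111.32)² + (0.009·98.24)²) = √(0.01239 + 0.78174) = 0.891 km
D: √((0.002·111.32)² + (0.001·98.24)²) = √(0.04957 + 0.00965) = 0.243 km
E: √((-0.004·111.32)² + (0.007·98.24)²) = √(0.19827 + 0.47290) = 0.819 km
F: √((0.005·111.32)² + (-0.004·98.24)²) = √(0.30980 + 0.15442) = 0.681 km
Minimum: D at 0.243 km.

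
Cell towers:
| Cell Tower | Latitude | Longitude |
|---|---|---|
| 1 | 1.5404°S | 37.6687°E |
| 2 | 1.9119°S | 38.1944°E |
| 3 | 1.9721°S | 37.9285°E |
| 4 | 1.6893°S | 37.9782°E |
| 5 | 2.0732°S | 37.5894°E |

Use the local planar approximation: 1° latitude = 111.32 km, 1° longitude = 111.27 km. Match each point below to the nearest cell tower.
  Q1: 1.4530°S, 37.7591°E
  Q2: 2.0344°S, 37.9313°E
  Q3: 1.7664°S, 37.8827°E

Q1→1; Q2→3; Q3→4

Q1 at 1.4530°S, 37.7591°E:
  1: √((-0.0874·111.32)² + (-0.0904·111.27)²) = √(94.660602 + 101.179618) = 13.9943 km
  2: √((-0.4589·111.32)² + (0.4353·111.27)²) = √(2609.651478 + 2346.029725) = 70.3966 km
  3: √((-0.5191·111.32)² + (0.1694·111.27)²) = √(3339.246297 + 355.290003) = 60.7827 km
  4: √((-0.2363·111.32)² + (0.2191·111.27)²) = √(691.948606 + 594.348172) = 35.8650 km
  5: √((-0.6202·111.32)² + (-0.1697·111.27)²) = √(4766.613286 + 356.549524) = 71.5763 km
  → nearest: 1 (13.9943 km)
Q2 at 2.0344°S, 37.9313°E:
  1: √((0.4940·111.32)² + (-0.2626·111.27)²) = √(3024.128863 + 853.779297) = 62.2729 km
  2: √((0.1225·111.32)² + (0.2631·111.27)²) = √(185.959587 + 857.033646) = 32.2954 km
  3: √((0.0623·111.32)² + (-0.0028·111.27)²) = √(48.097498 + 0.097067) = 6.9422 km
  4: √((0.3451·111.32)² + (0.0469·111.27)²) = √(1475.829931 + 27.233400) = 38.7694 km
  5: √((-0.0388·111.32)² + (-0.3419·111.27)²) = √(18.655627 + 1447.286055) = 38.2876 km
  → nearest: 3 (6.9422 km)
Q3 at 1.7664°S, 37.8827°E:
  1: √((0.2260·111.32)² + (-0.2140·111.27)²) = √(632.941065 + 567.000867) = 34.6402 km
  2: √((-0.1455·111.32)² + (0.3117·111.27)²) = √(262.344753 + 1202.900708) = 38.2785 km
  3: √((-0.2057·111.32)² + (0.0458·111.27)²) = √(524.342401 + 25.970908) = 23.4588 km
  4: √((0.0771·111.32)² + (0.0955·111.27)²) = √(73.663975 + 112.917933) = 13.6595 km
  5: √((-0.3068·111.32)² + (-0.2933·111.27)²) = √(1166.425770 + 1065.075273) = 47.2388 km
  → nearest: 4 (13.6595 km)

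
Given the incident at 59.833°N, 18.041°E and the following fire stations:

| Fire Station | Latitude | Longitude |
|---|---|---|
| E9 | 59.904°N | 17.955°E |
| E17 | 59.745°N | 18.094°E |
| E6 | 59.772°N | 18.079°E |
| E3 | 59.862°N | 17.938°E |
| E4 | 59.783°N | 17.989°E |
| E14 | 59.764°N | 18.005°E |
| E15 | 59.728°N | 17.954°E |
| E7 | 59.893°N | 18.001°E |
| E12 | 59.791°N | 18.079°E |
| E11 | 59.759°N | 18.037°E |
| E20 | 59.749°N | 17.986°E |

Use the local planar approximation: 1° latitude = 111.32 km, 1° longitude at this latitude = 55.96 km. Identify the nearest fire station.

E12

Distances from 59.833°N, 18.041°E:
E9: √((0.071·111.32)² + (-0.086·55.96)²) = √(62.46879 + 23.16073) = 9.254 km
E17: √((-0.088·111.32)² + (0.053·55.96)²) = √(95.96475 + 8.79644) = 10.235 km
E6: √((-0.061·111.32)² + (0.038·55.96)²) = √(46.11116 + 4.52192) = 7.116 km
E3: √((0.029·111.32)² + (-0.103·55.96)²) = √(10.42179 + 33.22231) = 6.606 km
E4: √((-0.050·111.32)² + (-0.052·55.96)²) = √(30.98036 + 8.46763) = 6.281 km
E14: √((-0.069·111.32)² + (-0.036·55.96)²) = √(58.99899 + 4.05845) = 7.941 km
E15: √((-0.105·111.32)² + (-0.087·55.96)²) = √(136.62337 + 23.70249) = 12.662 km
E7: √((0.060·111.32)² + (-0.040·55.96)²) = √(44.61171 + 5.01043) = 7.044 km
E12: √((-0.042·111.32)² + (0.038·55.96)²) = √(21.85974 + 4.52192) = 5.136 km
E11: √((-0.074·111.32)² + (-0.004·55.96)²) = √(67.85937 + 0.05010) = 8.241 km
E20: √((-0.084·111.32)² + (-0.055·55.96)²) = √(87.43896 + 9.47285) = 9.844 km
Minimum: E12 at 5.136 km.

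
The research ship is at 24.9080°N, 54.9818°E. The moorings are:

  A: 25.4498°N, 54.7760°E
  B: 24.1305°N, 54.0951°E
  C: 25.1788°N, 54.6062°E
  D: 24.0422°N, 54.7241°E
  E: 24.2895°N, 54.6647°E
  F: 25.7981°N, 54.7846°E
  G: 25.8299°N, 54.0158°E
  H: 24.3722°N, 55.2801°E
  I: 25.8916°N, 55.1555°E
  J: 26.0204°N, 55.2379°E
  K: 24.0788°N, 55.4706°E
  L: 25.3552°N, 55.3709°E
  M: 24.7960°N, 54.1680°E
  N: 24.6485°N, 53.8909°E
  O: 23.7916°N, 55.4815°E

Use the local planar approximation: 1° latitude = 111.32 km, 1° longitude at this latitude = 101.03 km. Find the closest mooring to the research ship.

C

Distances from 24.9080°N, 54.9818°E:
A: √((0.5418·111.32)² + (-0.2058·101.03)²) = √(3637.679199 + 432.306183) = 63.7964 km
B: √((-0.7775·111.32)² + (-0.8867·101.03)²) = √(7491.127532 + 8025.167818) = 124.5644 km
C: √((0.2708·111.32)² + (-0.3756·101.03)²) = √(908.748517 + 1439.964791) = 48.4635 km
D: √((-0.8658·111.32)² + (-0.2577·101.03)²) = √(9289.269403 + 677.843667) = 99.8354 km
E: √((-0.6185·111.32)² + (-0.3171·101.03)²) = √(4740.518036 + 1026.344573) = 75.9399 km
F: √((0.8901·111.32)² + (-0.1972·101.03)²) = √(9818.021920 + 396.930551) = 101.0690 km
G: √((0.9219·111.32)² + (-0.9660·101.03)²) = √(10532.076993 + 9524.780121) = 141.6222 km
H: √((-0.5358·111.32)² + (0.2983·101.03)²) = √(3557.556563 + 908.253777) = 66.8267 km
I: √((0.9836·111.32)² + (0.1737·101.03)²) = √(11989.013120 + 307.964277) = 110.8917 km
J: √((1.1124·111.32)² + (0.2561·101.03)²) = √(15334.455364 + 669.452647) = 126.5066 km
K: √((-0.8292·111.32)² + (0.4888·101.03)²) = √(8520.498065 + 2438.726517) = 104.6863 km
L: √((0.4472·111.32)² + (0.3891·101.03)²) = √(2478.277792 + 1545.336874) = 63.4320 km
M: √((-0.1120·111.32)² + (-0.8138·101.03)²) = √(155.447034 + 6759.834713) = 83.1582 km
N: √((-0.2595·111.32)² + (-1.0909·101.03)²) = √(834.489967 + 12147.043576) = 113.9365 km
O: √((-1.1164·111.32)² + (0.4997·101.03)²) = √(15444.933792 + 2548.704025) = 134.1404 km
Minimum: C at 48.4635 km.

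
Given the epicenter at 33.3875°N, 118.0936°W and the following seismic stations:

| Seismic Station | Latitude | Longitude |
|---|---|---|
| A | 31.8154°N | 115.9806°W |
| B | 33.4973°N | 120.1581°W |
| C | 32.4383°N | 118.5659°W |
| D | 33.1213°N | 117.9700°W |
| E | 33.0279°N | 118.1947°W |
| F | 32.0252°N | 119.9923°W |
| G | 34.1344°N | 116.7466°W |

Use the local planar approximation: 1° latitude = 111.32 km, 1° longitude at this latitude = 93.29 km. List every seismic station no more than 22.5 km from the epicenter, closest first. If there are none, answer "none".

Distances from 33.3875°N, 118.0936°W:
A: √((-1.5721·111.32)² + (2.1130·93.29)²) = √(30627.160238 + 38856.992208) = 263.5985 km
B: √((0.1098·111.32)² + (-2.0645·93.29)²) = √(149.400164 + 37093.683374) = 192.9847 km
C: √((-0.9492·111.32)² + (-0.4723·93.29)²) = √(11165.080391 + 1941.360001) = 114.4834 km
D: √((-0.2662·111.32)² + (0.1236·93.29)²) = √(878.137447 + 132.955751) = 31.7977 km
E: √((-0.3596·111.32)² + (-0.1011·93.29)²) = √(1602.454701 + 88.955437) = 41.1268 km
F: √((-1.3623·111.32)² + (-1.8987·93.29)²) = √(22998.097380 + 31374.938770) = 233.1803 km
G: √((0.7469·111.32)² + (1.3470·93.29)²) = √(6913.075726 + 15790.845254) = 150.6782 km
Threshold 22.5 km: none within range.

none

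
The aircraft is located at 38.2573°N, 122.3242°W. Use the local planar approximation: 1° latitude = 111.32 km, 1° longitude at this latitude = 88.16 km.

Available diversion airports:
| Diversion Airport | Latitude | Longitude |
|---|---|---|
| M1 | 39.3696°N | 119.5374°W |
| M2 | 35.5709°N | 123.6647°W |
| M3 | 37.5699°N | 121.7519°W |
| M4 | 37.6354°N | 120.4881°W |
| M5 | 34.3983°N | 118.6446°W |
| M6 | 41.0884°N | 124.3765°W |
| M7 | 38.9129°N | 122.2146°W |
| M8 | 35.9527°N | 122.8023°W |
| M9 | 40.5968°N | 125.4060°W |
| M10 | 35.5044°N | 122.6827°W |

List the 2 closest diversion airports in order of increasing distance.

M7, M3

Distances from 38.2573°N, 122.3242°W:
M1: √((1.1123·111.32)² + (2.7868·88.16)²) = √(15331.698485 + 60360.769370) = 275.1226 km
M2: √((-2.6864·111.32)² + (-1.3405·88.16)²) = √(89430.931209 + 13966.153135) = 321.5542 km
M3: √((-0.6874·111.32)² + (0.5723·88.16)²) = √(5855.519761 + 2545.602887) = 91.6576 km
M4: √((-0.6219·111.32)² + (1.8361·88.16)²) = √(4792.780162 + 26202.083375) = 176.0536 km
M5: √((-3.8590·111.32)² + (3.6796·88.16)²) = √(184542.309956 + 105231.166199) = 538.3061 km
M6: √((2.8311·111.32)² + (-2.0523·88.16)²) = √(99324.597740 + 32735.942809) = 363.4013 km
M7: √((0.6556·111.32)² + (0.1096·88.16)²) = √(5326.283578 + 93.360737) = 73.6182 km
M8: √((-2.3046·111.32)² + (-0.4781·88.16)²) = √(65816.913247 + 1776.563153) = 259.9875 km
M9: √((2.3395·111.32)² + (-3.0818·88.16)²) = √(67825.420410 + 73816.264652) = 376.3531 km
M10: √((-2.7529·111.32)² + (-0.3585·88.16)²) = √(93913.335789 + 998.898781) = 308.0783 km
Sorted: M7 (73.6182 km) < M3 (91.6576 km) < M4 (176.0536 km) < M8 (259.9875 km) < …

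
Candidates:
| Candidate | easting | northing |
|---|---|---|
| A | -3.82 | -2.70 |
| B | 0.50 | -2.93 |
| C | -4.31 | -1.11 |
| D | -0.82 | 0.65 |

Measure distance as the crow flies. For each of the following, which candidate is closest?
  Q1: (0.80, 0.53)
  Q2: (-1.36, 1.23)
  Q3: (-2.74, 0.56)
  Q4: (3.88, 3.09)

Q1→D; Q2→D; Q3→D; Q4→D

Q1 at (0.80, 0.53):
  A: 5.64
  B: 3.47
  C: 5.37
  D: 1.62
  → nearest: D (1.62)
Q2 at (-1.36, 1.23):
  A: 4.64
  B: 4.56
  C: 3.77
  D: 0.79
  → nearest: D (0.79)
Q3 at (-2.74, 0.56):
  A: 3.43
  B: 4.76
  C: 2.29
  D: 1.92
  → nearest: D (1.92)
Q4 at (3.88, 3.09):
  A: 9.63
  B: 6.90
  C: 9.20
  D: 5.30
  → nearest: D (5.30)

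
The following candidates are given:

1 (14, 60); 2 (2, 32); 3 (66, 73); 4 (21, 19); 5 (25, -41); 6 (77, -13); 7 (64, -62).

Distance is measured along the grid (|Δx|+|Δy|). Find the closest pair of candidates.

2 and 4

Pairwise distances:
1–2: 40
1–3: 65
1–4: 48
1–5: 112
1–6: 136
1–7: 172
2–3: 105
2–4: 32
2–5: 96
2–6: 120
2–7: 156
3–4: 99
3–5: 155
3–6: 97
3–7: 137
4–5: 64
4–6: 88
4–7: 124
5–6: 80
5–7: 60
6–7: 62
Closest pair: 2–4 at 32.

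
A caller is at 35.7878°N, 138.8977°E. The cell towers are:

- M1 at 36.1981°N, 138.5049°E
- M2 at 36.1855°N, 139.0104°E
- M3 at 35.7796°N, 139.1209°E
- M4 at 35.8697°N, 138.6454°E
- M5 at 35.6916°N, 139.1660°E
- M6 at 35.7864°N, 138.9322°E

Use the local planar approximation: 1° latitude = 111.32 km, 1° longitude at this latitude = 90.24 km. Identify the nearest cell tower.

M6

Distances from 35.7878°N, 138.8977°E:
M1: √((0.4103·111.32)² + (-0.3928·90.24)²) = √(2086.168720 + 1256.438199) = 57.8153 km
M2: √((0.3977·111.32)² + (0.1127·90.24)²) = √(1960.006796 + 103.429876) = 45.4251 km
M3: √((-0.0082·111.32)² + (0.2232·90.24)²) = √(0.833248 + 405.682761) = 20.1622 km
M4: √((0.0819·111.32)² + (-0.2523·90.24)²) = √(83.121658 + 518.361424) = 24.5252 km
M5: √((-0.0962·111.32)² + (0.2683·90.24)²) = √(114.682338 + 586.191503) = 26.4740 km
M6: √((-0.0014·111.32)² + (0.0345·90.24)²) = √(0.024289 + 9.692512) = 3.1172 km
Minimum: M6 at 3.1172 km.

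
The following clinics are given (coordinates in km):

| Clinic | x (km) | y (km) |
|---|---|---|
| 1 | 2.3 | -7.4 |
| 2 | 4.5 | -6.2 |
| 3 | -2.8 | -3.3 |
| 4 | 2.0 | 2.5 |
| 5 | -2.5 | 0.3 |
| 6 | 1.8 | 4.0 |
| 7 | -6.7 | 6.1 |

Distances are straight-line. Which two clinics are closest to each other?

Pairwise distances:
1–2: √((2.2)² + (1.2)²) = √(4.8400 + 1.4400) = 2.51 km
1–3: √((-5.1)² + (4.1)²) = √(26.0100 + 16.8100) = 6.54 km
1–4: √((-0.3)² + (9.9)²) = √(0.0900 + 98.0100) = 9.90 km
1–5: √((-4.8)² + (7.7)²) = √(23.0400 + 59.2900) = 9.07 km
1–6: √((-0.5)² + (11.4)²) = √(0.2500 + 129.9600) = 11.41 km
1–7: √((-9.0)² + (13.5)²) = √(81.0000 + 182.2500) = 16.22 km
2–3: √((-7.3)² + (2.9)²) = √(53.2900 + 8.4100) = 7.85 km
2–4: √((-2.5)² + (8.7)²) = √(6.2500 + 75.6900) = 9.05 km
2–5: √((-7.0)² + (6.5)²) = √(49.0000 + 42.2500) = 9.55 km
2–6: √((-2.7)² + (10.2)²) = √(7.2900 + 104.0400) = 10.55 km
2–7: √((-11.2)² + (12.3)²) = √(125.4400 + 151.2900) = 16.64 km
3–4: √((4.8)² + (5.8)²) = √(23.0400 + 33.6400) = 7.53 km
3–5: √((0.3)² + (3.6)²) = √(0.0900 + 12.9600) = 3.61 km
3–6: √((4.6)² + (7.3)²) = √(21.1600 + 53.2900) = 8.63 km
3–7: √((-3.9)² + (9.4)²) = √(15.2100 + 88.3600) = 10.18 km
4–5: √((-4.5)² + (-2.2)²) = √(20.2500 + 4.8400) = 5.01 km
4–6: √((-0.2)² + (1.5)²) = √(0.0400 + 2.2500) = 1.51 km
4–7: √((-8.7)² + (3.6)²) = √(75.6900 + 12.9600) = 9.42 km
5–6: √((4.3)² + (3.7)²) = √(18.4900 + 13.6900) = 5.67 km
5–7: √((-4.2)² + (5.8)²) = √(17.6400 + 33.6400) = 7.16 km
6–7: √((-8.5)² + (2.1)²) = √(72.2500 + 4.4100) = 8.76 km
Closest pair: 4–6 at 1.51 km.

4 and 6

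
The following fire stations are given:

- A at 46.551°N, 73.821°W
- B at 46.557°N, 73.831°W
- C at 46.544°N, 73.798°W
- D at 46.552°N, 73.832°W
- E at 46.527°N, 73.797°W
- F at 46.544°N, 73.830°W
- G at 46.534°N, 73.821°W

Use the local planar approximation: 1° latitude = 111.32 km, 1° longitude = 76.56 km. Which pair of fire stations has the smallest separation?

B and D

Pairwise distances:
B–D: √((-0.005·111.32)² + (-0.001·76.56)²) = √(0.30980 + 0.00586) = 0.562 km
A–D: √((0.001·111.32)² + (-0.011·76.56)²) = √(0.01239 + 0.70923) = 0.849 km
D–F: √((-0.008·111.32)² + (0.002·76.56)²) = √(0.79310 + 0.02345) = 0.904 km
A–B: √((0.006·111.32)² + (-0.010·76.56)²) = √(0.44612 + 0.58614) = 1.016 km
A–F: √((-0.007·111.32)² + (-0.009·76.56)²) = √(0.60721 + 0.47478) = 1.040 km
F–G: √((-0.010·111.32)² + (0.009·76.56)²) = √(1.23921 + 0.47478) = 1.309 km
B–F: √((-0.013·111.32)² + (0.001·76.56)²) = √(2.09427 + 0.00586) = 1.449 km
A–G: √((-0.017·111.32)² + (0.000·76.56)²) = √(3.58133 + 0.00000) = 1.892 km
C–E: √((-0.017·111.32)² + (0.001·76.56)²) = √(3.58133 + 0.00586) = 1.894 km
A–C: √((-0.007·111.32)² + (0.023·76.56)²) = √(0.60721 + 3.10070) = 1.926 km
E–G: √((0.007·111.32)² + (-0.024·76.56)²) = √(0.60721 + 3.37619) = 1.996 km
C–G: √((-0.010·111.32)² + (-0.023·76.56)²) = √(1.23921 + 3.10070) = 2.083 km
D–G: √((-0.018·111.32)² + (0.011·76.56)²) = √(4.01505 + 0.70923) = 2.174 km
C–F: √((0.000·111.32)² + (-0.032·76.56)²) = √(0.00000 + 6.00211) = 2.450 km
B–G: √((-0.023·111.32)² + (0.010·76.56)²) = √(6.55544 + 0.58614) = 2.672 km
C–D: √((0.008·111.32)² + (-0.034·76.56)²) = √(0.79310 + 6.77582) = 2.751 km
B–C: √((-0.013·111.32)² + (0.033·76.56)²) = √(2.09427 + 6.38310) = 2.912 km
E–F: √((0.017·111.32)² + (-0.033·76.56)²) = √(3.58133 + 6.38310) = 3.157 km
A–E: √((-0.024·111.32)² + (0.024·76.56)²) = √(7.13787 + 3.37619) = 3.243 km
D–E: √((-0.025·111.32)² + (0.035·76.56)²) = √(7.74509 + 7.18026) = 3.863 km
B–E: √((-0.030·111.32)² + (0.034·76.56)²) = √(11.15293 + 6.77582) = 4.234 km
Closest pair: B–D at 0.562 km.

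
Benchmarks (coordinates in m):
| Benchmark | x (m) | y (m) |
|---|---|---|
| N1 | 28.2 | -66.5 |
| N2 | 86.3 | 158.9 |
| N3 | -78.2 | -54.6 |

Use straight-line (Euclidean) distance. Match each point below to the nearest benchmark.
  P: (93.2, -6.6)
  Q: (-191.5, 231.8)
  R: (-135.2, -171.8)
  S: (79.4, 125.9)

P at (93.2, -6.6):
  N1: 88.4 m
  N2: 165.6 m
  N3: 178.0 m
  → nearest: N1 (88.4 m)
Q at (-191.5, 231.8):
  N1: 370.5 m
  N2: 287.2 m
  N3: 308.0 m
  → nearest: N2 (287.2 m)
R at (-135.2, -171.8):
  N1: 194.4 m
  N2: 398.0 m
  N3: 130.3 m
  → nearest: N3 (130.3 m)
S at (79.4, 125.9):
  N1: 199.1 m
  N2: 33.7 m
  N3: 239.6 m
  → nearest: N2 (33.7 m)

P→N1; Q→N2; R→N3; S→N2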